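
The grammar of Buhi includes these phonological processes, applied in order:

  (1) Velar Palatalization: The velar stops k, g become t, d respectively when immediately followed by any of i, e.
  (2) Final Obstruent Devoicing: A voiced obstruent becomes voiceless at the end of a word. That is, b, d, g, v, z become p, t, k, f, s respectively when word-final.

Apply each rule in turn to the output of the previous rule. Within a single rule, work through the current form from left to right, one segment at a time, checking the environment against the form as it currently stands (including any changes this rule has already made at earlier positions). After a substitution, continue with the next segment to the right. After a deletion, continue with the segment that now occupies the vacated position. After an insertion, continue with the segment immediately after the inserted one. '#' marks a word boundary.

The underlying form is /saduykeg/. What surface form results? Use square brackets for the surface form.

(1) Velar Palatalization: [saduykeg] → [saduyteg]
(2) Final Obstruent Devoicing: [saduyteg] → [saduytek]

[saduytek]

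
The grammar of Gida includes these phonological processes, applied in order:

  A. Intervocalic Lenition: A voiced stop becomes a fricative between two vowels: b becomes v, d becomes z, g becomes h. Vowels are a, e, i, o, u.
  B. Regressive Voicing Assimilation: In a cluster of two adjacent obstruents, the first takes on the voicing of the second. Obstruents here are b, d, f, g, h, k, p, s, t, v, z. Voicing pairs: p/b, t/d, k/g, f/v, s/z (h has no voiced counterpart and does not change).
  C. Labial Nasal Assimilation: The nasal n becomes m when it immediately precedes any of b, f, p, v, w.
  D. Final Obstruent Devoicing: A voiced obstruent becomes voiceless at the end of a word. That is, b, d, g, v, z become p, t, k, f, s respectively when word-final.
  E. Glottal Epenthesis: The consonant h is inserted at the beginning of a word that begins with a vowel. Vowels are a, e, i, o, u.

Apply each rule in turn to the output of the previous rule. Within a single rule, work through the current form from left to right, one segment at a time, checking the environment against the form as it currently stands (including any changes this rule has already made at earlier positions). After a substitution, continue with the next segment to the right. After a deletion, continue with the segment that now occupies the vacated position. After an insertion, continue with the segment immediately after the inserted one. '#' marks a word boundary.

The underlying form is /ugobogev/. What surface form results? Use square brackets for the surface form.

[huhovohef]

A Intervocalic Lenition: [ugobogev] → [uhovohev]
B Regressive Voicing Assimilation: no change — [uhovohev]
C Labial Nasal Assimilation: no change — [uhovohev]
D Final Obstruent Devoicing: [uhovohev] → [uhovohef]
E Glottal Epenthesis: [uhovohef] → [huhovohef]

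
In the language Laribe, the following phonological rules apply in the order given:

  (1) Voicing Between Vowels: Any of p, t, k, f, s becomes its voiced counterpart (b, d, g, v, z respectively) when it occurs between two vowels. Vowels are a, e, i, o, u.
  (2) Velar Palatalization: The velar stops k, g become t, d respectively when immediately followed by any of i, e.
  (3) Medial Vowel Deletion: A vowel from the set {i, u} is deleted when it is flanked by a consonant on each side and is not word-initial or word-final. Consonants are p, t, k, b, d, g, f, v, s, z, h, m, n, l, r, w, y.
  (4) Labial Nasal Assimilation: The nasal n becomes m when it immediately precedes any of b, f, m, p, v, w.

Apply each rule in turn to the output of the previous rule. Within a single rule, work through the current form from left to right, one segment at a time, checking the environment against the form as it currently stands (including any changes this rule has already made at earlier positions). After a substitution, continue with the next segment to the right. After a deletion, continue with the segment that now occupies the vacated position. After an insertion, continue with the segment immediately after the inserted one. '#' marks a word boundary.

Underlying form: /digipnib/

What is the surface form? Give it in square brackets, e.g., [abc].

[ddpmb]

(1) Voicing Between Vowels: no change — [digipnib]
(2) Velar Palatalization: [digipnib] → [didipnib]
(3) Medial Vowel Deletion: [didipnib] → [ddpnb]
(4) Labial Nasal Assimilation: [ddpnb] → [ddpmb]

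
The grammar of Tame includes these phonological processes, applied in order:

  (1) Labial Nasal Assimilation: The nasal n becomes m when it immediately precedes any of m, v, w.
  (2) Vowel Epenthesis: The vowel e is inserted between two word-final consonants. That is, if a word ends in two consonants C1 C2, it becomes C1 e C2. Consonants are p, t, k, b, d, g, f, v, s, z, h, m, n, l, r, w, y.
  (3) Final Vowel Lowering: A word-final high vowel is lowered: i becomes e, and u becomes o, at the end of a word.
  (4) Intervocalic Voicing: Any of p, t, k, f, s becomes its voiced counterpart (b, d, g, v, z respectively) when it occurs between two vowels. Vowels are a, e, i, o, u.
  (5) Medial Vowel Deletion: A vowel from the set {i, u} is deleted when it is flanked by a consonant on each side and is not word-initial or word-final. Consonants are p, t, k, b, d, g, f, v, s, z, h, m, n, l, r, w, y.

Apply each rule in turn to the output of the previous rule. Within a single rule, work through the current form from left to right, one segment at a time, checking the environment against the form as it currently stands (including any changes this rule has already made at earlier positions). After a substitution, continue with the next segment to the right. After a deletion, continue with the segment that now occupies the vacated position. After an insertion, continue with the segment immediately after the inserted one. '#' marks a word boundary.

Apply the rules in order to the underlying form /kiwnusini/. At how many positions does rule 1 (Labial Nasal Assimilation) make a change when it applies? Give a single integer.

(1) Labial Nasal Assimilation: no change — [kiwnusini]
(2) Vowel Epenthesis: no change — [kiwnusini]
(3) Final Vowel Lowering: [kiwnusini] → [kiwnusine]
(4) Intervocalic Voicing: [kiwnusine] → [kiwnuzine]
(5) Medial Vowel Deletion: [kiwnuzine] → [kwnzne]
Rule 1 changed 0 position(s).

0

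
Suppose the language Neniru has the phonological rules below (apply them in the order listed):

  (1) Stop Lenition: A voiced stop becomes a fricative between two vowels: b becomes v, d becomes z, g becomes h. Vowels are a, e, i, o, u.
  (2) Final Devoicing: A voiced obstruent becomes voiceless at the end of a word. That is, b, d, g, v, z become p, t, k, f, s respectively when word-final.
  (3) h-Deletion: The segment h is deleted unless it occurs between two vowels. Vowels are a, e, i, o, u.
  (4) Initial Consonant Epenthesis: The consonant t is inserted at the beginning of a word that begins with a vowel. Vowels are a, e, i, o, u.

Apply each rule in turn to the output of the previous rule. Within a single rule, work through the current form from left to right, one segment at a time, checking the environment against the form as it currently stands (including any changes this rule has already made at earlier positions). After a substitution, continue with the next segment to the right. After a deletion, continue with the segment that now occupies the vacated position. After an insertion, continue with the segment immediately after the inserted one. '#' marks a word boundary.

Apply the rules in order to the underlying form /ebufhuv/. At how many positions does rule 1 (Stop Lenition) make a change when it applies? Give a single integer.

1

(1) Stop Lenition: [ebufhuv] → [evufhuv]
(2) Final Devoicing: [evufhuv] → [evufhuf]
(3) h-Deletion: [evufhuf] → [evufuf]
(4) Initial Consonant Epenthesis: [evufuf] → [tevufuf]
Rule 1 changed 1 position(s).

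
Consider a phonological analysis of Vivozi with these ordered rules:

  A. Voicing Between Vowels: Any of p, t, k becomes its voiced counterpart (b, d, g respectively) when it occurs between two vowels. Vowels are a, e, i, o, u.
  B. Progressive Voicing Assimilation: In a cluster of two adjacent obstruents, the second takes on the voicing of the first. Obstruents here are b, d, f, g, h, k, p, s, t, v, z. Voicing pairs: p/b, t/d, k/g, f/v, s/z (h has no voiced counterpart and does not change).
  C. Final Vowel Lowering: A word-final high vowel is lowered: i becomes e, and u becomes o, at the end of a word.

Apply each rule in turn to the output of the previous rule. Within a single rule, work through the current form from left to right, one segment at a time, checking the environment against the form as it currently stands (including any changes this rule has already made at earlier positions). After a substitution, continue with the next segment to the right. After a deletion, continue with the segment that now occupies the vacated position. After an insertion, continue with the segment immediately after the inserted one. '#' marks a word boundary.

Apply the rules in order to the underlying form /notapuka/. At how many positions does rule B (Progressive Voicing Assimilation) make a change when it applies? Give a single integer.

A Voicing Between Vowels: [notapuka] → [nodabuga]
B Progressive Voicing Assimilation: no change — [nodabuga]
C Final Vowel Lowering: no change — [nodabuga]
Rule B changed 0 position(s).

0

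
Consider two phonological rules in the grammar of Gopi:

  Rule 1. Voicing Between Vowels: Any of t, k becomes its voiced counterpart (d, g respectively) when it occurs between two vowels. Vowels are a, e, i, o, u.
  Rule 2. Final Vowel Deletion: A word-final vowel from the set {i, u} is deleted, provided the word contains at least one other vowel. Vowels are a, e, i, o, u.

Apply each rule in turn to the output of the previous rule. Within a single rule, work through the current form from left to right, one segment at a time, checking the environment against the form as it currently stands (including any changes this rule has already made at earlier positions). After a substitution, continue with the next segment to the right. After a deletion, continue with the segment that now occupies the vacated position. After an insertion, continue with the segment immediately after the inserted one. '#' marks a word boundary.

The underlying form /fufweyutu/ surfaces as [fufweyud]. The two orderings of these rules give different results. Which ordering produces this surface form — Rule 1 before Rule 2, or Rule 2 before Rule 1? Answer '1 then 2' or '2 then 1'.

Order 1 then 2:
  1 Voicing Between Vowels: [fufweyutu] → [fufweyudu]
  2 Final Vowel Deletion: [fufweyudu] → [fufweyud]
  result: [fufweyud]
Order 2 then 1:
  2 Final Vowel Deletion: [fufweyutu] → [fufweyut]
  1 Voicing Between Vowels: no change — [fufweyut]
  result: [fufweyut]

1 then 2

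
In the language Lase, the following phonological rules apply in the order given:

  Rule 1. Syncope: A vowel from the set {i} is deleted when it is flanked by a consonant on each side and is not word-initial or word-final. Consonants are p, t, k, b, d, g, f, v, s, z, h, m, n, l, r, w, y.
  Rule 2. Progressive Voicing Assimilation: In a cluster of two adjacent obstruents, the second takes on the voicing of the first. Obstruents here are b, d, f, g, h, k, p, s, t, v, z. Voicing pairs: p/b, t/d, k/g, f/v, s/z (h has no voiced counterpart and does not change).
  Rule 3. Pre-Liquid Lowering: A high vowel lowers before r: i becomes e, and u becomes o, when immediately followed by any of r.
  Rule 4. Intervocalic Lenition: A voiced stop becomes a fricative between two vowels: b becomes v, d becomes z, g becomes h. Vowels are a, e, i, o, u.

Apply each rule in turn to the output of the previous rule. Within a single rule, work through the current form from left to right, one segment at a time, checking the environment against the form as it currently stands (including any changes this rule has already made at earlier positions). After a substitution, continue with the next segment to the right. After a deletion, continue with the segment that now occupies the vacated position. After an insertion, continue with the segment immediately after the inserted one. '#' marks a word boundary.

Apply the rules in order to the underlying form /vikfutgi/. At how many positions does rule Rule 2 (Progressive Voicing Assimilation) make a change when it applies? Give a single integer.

3

Rule 1 Syncope: [vikfutgi] → [vkfutgi]
Rule 2 Progressive Voicing Assimilation: [vkfutgi] → [vgvutki]
Rule 3 Pre-Liquid Lowering: no change — [vgvutki]
Rule 4 Intervocalic Lenition: no change — [vgvutki]
Rule Rule 2 changed 3 position(s).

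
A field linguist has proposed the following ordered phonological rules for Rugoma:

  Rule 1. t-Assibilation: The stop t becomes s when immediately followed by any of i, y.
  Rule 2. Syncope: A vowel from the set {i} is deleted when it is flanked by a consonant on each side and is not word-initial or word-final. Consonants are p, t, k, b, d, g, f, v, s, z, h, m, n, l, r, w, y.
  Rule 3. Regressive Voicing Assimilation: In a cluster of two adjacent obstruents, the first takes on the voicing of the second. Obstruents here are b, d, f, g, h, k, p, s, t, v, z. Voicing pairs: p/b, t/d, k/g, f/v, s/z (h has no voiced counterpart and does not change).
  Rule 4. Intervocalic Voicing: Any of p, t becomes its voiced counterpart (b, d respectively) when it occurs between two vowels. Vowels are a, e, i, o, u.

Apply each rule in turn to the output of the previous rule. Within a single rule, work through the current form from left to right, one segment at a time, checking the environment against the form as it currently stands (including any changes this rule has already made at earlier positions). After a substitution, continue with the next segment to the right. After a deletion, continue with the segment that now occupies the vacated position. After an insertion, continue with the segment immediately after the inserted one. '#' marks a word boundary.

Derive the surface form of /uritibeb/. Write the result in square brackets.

Rule 1 t-Assibilation: [uritibeb] → [urisibeb]
Rule 2 Syncope: [urisibeb] → [ursbeb]
Rule 3 Regressive Voicing Assimilation: [ursbeb] → [urzbeb]
Rule 4 Intervocalic Voicing: no change — [urzbeb]

[urzbeb]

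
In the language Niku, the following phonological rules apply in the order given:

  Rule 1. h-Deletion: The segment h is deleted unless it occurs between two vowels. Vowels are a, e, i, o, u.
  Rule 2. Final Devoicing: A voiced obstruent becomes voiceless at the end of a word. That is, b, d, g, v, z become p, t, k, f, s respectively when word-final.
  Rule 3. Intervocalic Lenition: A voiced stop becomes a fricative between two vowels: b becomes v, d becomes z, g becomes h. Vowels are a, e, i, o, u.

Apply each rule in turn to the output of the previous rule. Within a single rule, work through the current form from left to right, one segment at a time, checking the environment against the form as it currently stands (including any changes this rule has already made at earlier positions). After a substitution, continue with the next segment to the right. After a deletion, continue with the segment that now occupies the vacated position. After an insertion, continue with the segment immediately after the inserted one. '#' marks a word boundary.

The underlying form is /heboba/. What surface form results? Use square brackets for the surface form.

Rule 1 h-Deletion: [heboba] → [eboba]
Rule 2 Final Devoicing: no change — [eboba]
Rule 3 Intervocalic Lenition: [eboba] → [evova]

[evova]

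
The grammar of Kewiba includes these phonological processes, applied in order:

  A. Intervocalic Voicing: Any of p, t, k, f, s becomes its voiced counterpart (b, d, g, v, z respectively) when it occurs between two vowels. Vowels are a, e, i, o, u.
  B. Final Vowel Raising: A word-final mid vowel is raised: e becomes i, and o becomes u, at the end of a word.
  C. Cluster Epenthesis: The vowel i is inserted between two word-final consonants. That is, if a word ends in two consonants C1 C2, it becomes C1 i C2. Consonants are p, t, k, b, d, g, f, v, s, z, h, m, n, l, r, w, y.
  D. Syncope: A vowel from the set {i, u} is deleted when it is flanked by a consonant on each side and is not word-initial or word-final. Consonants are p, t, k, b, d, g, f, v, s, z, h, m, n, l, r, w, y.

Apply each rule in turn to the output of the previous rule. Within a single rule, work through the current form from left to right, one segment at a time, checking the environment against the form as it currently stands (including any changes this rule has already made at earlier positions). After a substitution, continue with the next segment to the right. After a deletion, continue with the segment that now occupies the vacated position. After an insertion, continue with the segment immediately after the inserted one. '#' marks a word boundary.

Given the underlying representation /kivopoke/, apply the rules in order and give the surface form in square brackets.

A Intervocalic Voicing: [kivopoke] → [kivoboge]
B Final Vowel Raising: [kivoboge] → [kivobogi]
C Cluster Epenthesis: no change — [kivobogi]
D Syncope: [kivobogi] → [kvobogi]

[kvobogi]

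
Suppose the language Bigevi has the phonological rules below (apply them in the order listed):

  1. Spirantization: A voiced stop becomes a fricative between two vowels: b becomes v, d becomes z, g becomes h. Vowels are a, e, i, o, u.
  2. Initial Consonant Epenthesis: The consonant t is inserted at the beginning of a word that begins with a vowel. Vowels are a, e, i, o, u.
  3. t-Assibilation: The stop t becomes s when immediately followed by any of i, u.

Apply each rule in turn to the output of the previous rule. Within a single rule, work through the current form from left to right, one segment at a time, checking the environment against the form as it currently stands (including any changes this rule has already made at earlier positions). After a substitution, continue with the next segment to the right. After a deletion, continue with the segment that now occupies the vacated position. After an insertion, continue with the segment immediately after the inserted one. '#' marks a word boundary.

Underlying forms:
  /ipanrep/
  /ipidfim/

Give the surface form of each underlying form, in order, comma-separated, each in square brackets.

[sipanrep], [sipidfim]

/ipanrep/:
  1 Spirantization: no change — [ipanrep]
  2 Initial Consonant Epenthesis: [ipanrep] → [tipanrep]
  3 t-Assibilation: [tipanrep] → [sipanrep]
/ipidfim/:
  1 Spirantization: no change — [ipidfim]
  2 Initial Consonant Epenthesis: [ipidfim] → [tipidfim]
  3 t-Assibilation: [tipidfim] → [sipidfim]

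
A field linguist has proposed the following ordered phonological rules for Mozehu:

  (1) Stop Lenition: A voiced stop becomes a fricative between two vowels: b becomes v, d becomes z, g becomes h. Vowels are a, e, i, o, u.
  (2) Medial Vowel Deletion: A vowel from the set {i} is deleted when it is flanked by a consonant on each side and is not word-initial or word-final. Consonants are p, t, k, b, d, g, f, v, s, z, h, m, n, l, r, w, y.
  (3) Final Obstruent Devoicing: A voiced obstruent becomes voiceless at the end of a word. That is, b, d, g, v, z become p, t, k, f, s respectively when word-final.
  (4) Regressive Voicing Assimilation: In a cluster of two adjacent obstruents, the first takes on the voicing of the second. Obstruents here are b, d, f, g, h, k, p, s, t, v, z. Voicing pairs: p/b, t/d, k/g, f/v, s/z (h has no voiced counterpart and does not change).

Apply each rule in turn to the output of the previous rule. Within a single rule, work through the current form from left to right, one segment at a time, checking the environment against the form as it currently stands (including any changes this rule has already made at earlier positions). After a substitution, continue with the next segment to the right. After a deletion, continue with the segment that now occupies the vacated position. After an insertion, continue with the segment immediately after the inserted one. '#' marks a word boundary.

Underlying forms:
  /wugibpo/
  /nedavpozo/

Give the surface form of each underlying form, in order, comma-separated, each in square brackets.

/wugibpo/:
  (1) Stop Lenition: [wugibpo] → [wuhibpo]
  (2) Medial Vowel Deletion: [wuhibpo] → [wuhbpo]
  (3) Final Obstruent Devoicing: no change — [wuhbpo]
  (4) Regressive Voicing Assimilation: [wuhbpo] → [wuhppo]
/nedavpozo/:
  (1) Stop Lenition: [nedavpozo] → [nezavpozo]
  (2) Medial Vowel Deletion: no change — [nezavpozo]
  (3) Final Obstruent Devoicing: no change — [nezavpozo]
  (4) Regressive Voicing Assimilation: [nezavpozo] → [nezafpozo]

[wuhppo], [nezafpozo]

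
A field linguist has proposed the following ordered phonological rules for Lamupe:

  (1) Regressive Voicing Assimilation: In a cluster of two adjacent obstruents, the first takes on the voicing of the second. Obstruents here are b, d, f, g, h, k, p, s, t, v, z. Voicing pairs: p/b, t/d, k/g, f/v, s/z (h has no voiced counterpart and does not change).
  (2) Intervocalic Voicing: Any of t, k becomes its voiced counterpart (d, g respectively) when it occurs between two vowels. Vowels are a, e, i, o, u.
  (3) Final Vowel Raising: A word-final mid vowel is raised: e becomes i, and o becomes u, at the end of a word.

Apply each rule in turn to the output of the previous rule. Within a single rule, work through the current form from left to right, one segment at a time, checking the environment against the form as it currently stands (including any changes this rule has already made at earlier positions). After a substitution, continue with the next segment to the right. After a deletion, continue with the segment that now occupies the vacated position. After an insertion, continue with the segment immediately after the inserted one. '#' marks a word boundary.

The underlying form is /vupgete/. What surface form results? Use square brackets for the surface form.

[vubgedi]

(1) Regressive Voicing Assimilation: [vupgete] → [vubgete]
(2) Intervocalic Voicing: [vubgete] → [vubgede]
(3) Final Vowel Raising: [vubgede] → [vubgedi]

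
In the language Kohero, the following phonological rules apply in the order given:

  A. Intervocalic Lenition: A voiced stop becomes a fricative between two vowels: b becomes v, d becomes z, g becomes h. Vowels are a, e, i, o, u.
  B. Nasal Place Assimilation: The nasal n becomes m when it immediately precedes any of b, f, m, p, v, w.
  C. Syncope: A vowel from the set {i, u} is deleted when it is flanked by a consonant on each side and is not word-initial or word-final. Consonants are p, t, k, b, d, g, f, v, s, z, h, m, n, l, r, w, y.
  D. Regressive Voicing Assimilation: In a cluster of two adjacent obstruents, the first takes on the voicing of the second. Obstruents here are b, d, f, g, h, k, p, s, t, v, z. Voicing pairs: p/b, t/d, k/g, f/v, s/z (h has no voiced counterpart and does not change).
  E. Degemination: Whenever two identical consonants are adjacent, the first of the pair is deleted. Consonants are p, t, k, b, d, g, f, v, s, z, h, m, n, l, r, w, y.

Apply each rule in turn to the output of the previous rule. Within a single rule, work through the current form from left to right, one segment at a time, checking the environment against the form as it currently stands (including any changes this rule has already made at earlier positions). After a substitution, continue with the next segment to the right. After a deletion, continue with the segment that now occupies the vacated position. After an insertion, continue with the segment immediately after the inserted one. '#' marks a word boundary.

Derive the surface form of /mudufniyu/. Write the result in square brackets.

[msfnyu]

A Intervocalic Lenition: [mudufniyu] → [muzufniyu]
B Nasal Place Assimilation: no change — [muzufniyu]
C Syncope: [muzufniyu] → [mzfnyu]
D Regressive Voicing Assimilation: [mzfnyu] → [msfnyu]
E Degemination: no change — [msfnyu]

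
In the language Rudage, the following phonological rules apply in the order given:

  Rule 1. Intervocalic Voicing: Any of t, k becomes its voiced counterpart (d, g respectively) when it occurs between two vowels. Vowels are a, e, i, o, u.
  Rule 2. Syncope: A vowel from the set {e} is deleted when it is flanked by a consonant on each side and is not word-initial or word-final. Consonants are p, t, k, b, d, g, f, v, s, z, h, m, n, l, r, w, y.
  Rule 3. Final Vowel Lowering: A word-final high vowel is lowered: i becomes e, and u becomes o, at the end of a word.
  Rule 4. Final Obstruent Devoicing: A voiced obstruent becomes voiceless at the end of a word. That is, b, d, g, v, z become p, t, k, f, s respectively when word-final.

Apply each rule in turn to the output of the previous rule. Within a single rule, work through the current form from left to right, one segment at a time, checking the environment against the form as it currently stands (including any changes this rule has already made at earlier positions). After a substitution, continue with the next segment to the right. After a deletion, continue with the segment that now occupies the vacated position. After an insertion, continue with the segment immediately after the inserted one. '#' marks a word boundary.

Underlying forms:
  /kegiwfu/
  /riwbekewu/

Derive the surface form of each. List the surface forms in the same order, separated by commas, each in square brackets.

/kegiwfu/:
  Rule 1 Intervocalic Voicing: no change — [kegiwfu]
  Rule 2 Syncope: [kegiwfu] → [kgiwfu]
  Rule 3 Final Vowel Lowering: [kgiwfu] → [kgiwfo]
  Rule 4 Final Obstruent Devoicing: no change — [kgiwfo]
/riwbekewu/:
  Rule 1 Intervocalic Voicing: [riwbekewu] → [riwbegewu]
  Rule 2 Syncope: [riwbegewu] → [riwbgwu]
  Rule 3 Final Vowel Lowering: [riwbgwu] → [riwbgwo]
  Rule 4 Final Obstruent Devoicing: no change — [riwbgwo]

[kgiwfo], [riwbgwo]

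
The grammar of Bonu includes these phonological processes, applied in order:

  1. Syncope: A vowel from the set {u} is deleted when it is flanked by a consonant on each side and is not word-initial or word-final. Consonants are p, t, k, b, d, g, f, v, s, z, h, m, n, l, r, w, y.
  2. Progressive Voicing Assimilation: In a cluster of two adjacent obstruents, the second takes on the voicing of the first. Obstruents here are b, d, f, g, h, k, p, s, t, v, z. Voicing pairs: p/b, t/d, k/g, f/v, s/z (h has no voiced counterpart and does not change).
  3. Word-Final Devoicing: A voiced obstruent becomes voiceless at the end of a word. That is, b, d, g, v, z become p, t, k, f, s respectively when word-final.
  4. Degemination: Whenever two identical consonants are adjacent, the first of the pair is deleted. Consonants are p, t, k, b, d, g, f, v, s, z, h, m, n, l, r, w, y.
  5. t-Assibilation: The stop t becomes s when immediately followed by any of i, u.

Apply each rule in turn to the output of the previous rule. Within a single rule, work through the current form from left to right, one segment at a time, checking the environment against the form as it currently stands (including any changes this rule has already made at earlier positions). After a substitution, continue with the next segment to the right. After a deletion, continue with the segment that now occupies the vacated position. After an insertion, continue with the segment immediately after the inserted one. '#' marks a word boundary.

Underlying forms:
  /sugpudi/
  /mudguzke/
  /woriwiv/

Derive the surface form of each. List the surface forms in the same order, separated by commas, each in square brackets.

/sugpudi/:
  1 Syncope: [sugpudi] → [sgpdi]
  2 Progressive Voicing Assimilation: [sgpdi] → [skpti]
  3 Word-Final Devoicing: no change — [skpti]
  4 Degemination: no change — [skpti]
  5 t-Assibilation: [skpti] → [skpsi]
/mudguzke/:
  1 Syncope: [mudguzke] → [mdgzke]
  2 Progressive Voicing Assimilation: [mdgzke] → [mdgzge]
  3 Word-Final Devoicing: no change — [mdgzge]
  4 Degemination: no change — [mdgzge]
  5 t-Assibilation: no change — [mdgzge]
/woriwiv/:
  1 Syncope: no change — [woriwiv]
  2 Progressive Voicing Assimilation: no change — [woriwiv]
  3 Word-Final Devoicing: [woriwiv] → [woriwif]
  4 Degemination: no change — [woriwif]
  5 t-Assibilation: no change — [woriwif]

[skpsi], [mdgzge], [woriwif]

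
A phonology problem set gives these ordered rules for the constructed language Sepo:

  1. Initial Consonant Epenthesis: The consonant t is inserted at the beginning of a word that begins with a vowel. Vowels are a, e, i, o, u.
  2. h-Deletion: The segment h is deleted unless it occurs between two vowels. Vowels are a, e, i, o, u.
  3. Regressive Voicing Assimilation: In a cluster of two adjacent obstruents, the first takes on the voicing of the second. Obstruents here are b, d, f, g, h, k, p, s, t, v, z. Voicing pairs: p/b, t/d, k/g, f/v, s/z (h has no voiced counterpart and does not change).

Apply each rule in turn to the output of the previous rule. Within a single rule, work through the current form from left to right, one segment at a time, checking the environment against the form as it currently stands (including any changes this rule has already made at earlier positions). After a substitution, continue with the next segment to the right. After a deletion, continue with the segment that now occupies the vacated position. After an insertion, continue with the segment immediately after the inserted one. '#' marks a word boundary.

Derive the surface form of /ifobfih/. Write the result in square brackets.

1 Initial Consonant Epenthesis: [ifobfih] → [tifobfih]
2 h-Deletion: [tifobfih] → [tifobfi]
3 Regressive Voicing Assimilation: [tifobfi] → [tifopfi]

[tifopfi]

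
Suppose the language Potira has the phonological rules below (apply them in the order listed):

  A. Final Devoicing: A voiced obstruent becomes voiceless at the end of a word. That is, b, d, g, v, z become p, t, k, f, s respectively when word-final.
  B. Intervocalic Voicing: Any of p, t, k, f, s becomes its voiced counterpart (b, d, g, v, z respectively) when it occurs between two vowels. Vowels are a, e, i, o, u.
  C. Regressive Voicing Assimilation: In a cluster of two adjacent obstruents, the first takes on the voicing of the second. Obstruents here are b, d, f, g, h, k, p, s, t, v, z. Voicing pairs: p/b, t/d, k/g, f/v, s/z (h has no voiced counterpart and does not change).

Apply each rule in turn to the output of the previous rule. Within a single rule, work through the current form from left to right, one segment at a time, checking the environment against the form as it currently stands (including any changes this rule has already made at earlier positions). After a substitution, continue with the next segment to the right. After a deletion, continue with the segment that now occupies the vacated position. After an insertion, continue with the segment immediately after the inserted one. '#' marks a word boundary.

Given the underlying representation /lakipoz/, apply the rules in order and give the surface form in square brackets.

A Final Devoicing: [lakipoz] → [lakipos]
B Intervocalic Voicing: [lakipos] → [lagibos]
C Regressive Voicing Assimilation: no change — [lagibos]

[lagibos]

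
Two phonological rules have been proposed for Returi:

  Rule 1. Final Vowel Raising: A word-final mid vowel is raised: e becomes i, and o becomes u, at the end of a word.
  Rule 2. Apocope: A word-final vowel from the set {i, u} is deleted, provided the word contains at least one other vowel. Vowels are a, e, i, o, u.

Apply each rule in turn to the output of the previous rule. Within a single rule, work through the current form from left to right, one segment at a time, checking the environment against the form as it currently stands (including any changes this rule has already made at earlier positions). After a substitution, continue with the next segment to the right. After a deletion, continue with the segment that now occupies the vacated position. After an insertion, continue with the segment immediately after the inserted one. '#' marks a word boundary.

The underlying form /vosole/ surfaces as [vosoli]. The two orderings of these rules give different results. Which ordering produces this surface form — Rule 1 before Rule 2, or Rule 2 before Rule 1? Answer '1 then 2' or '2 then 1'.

2 then 1

Order 1 then 2:
  1 Final Vowel Raising: [vosole] → [vosoli]
  2 Apocope: [vosoli] → [vosol]
  result: [vosol]
Order 2 then 1:
  2 Apocope: no change — [vosole]
  1 Final Vowel Raising: [vosole] → [vosoli]
  result: [vosoli]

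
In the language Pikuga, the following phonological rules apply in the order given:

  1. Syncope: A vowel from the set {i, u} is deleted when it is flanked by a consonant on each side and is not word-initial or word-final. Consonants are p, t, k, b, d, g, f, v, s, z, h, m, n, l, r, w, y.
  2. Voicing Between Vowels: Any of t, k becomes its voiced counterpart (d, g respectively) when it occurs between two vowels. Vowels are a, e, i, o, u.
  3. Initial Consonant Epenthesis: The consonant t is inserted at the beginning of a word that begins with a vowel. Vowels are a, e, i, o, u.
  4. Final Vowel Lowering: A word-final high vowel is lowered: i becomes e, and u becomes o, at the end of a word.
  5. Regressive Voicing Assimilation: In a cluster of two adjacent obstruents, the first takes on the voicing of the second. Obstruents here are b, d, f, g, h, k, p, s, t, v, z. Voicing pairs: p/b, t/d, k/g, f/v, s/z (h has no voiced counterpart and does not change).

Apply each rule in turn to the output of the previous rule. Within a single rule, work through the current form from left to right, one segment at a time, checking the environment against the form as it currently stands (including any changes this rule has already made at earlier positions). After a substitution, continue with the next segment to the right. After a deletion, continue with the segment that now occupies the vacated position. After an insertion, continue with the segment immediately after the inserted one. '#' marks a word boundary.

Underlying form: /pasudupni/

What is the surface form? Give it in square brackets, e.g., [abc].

[paztpne]

1 Syncope: [pasudupni] → [pasdpni]
2 Voicing Between Vowels: no change — [pasdpni]
3 Initial Consonant Epenthesis: no change — [pasdpni]
4 Final Vowel Lowering: [pasdpni] → [pasdpne]
5 Regressive Voicing Assimilation: [pasdpne] → [paztpne]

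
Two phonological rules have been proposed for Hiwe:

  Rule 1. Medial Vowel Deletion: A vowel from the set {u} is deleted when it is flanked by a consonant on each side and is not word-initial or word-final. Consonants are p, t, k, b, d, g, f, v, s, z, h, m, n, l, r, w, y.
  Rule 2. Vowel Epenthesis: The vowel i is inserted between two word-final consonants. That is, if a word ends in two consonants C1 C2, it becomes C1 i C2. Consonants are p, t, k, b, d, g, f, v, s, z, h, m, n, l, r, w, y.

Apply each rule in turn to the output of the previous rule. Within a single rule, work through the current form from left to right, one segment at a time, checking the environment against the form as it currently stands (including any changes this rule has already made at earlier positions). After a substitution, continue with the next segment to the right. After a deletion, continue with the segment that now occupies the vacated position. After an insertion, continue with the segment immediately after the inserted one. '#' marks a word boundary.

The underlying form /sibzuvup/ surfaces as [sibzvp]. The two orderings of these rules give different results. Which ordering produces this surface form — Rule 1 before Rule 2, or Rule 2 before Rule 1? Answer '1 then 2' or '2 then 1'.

2 then 1

Order 1 then 2:
  1 Medial Vowel Deletion: [sibzuvup] → [sibzvp]
  2 Vowel Epenthesis: [sibzvp] → [sibzvip]
  result: [sibzvip]
Order 2 then 1:
  2 Vowel Epenthesis: no change — [sibzuvup]
  1 Medial Vowel Deletion: [sibzuvup] → [sibzvp]
  result: [sibzvp]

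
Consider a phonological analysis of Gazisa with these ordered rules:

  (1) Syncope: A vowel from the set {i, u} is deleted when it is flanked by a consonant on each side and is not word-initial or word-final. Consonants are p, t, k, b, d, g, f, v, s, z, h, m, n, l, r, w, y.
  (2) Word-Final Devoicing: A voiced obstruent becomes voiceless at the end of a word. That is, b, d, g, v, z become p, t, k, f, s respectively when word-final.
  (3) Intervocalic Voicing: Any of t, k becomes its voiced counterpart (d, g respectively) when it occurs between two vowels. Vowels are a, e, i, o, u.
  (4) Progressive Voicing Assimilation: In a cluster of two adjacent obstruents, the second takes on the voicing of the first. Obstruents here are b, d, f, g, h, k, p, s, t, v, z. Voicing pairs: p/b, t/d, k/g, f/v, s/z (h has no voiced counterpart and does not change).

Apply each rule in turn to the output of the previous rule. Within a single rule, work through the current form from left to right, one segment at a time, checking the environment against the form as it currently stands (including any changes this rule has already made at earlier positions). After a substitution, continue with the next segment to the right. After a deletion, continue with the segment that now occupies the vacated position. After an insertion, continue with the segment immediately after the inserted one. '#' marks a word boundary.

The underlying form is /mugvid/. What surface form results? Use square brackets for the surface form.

(1) Syncope: [mugvid] → [mgvd]
(2) Word-Final Devoicing: [mgvd] → [mgvt]
(3) Intervocalic Voicing: no change — [mgvt]
(4) Progressive Voicing Assimilation: [mgvt] → [mgvd]

[mgvd]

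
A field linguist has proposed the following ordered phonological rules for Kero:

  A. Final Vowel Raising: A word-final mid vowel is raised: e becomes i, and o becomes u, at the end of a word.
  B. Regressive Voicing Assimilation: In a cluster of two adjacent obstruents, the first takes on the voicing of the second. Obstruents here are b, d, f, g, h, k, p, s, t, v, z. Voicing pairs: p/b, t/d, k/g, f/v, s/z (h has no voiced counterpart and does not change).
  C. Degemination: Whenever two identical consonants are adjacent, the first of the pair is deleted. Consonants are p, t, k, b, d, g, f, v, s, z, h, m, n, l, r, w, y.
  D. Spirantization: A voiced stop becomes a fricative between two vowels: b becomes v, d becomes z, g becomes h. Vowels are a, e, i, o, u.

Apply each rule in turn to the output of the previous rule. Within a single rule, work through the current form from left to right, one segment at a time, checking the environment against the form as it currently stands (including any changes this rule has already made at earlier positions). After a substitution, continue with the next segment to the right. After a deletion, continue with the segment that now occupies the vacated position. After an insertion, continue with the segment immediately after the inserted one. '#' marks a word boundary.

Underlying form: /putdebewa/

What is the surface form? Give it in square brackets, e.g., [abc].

A Final Vowel Raising: no change — [putdebewa]
B Regressive Voicing Assimilation: [putdebewa] → [puddebewa]
C Degemination: [puddebewa] → [pudebewa]
D Spirantization: [pudebewa] → [puzevewa]

[puzevewa]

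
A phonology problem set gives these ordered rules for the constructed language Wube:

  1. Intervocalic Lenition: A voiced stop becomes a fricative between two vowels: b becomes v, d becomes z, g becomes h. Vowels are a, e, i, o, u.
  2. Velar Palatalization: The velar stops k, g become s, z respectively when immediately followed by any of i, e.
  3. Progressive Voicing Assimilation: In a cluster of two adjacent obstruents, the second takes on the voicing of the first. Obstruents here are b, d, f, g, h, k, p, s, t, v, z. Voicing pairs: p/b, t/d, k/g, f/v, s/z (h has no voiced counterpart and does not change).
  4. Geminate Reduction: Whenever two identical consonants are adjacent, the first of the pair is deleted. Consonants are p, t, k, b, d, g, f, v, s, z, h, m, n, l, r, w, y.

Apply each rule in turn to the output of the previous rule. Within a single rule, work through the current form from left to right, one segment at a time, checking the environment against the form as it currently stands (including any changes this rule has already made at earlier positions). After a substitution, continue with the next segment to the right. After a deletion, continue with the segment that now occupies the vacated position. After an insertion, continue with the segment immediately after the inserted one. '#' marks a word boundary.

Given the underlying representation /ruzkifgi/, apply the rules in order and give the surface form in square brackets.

1 Intervocalic Lenition: no change — [ruzkifgi]
2 Velar Palatalization: [ruzkifgi] → [ruzsifzi]
3 Progressive Voicing Assimilation: [ruzsifzi] → [ruzzifsi]
4 Geminate Reduction: [ruzzifsi] → [ruzifsi]

[ruzifsi]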